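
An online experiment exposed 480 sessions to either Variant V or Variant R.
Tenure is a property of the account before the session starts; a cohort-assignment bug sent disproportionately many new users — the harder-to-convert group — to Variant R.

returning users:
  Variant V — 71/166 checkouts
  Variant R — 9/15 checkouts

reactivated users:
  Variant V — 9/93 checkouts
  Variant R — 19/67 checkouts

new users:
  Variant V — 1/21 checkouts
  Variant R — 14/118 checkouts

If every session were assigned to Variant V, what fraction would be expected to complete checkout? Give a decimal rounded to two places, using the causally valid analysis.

Here user tenure is a common cause — it drives both which variant a case falls under and the outcome. The crude comparison mixes populations; the stratum-specific rates are the causally relevant ones.
Standardising Variant V to the population user tenure mix: 0.377·71/166 + 0.333·9/93 + 0.290·1/21 = 0.207.

0.21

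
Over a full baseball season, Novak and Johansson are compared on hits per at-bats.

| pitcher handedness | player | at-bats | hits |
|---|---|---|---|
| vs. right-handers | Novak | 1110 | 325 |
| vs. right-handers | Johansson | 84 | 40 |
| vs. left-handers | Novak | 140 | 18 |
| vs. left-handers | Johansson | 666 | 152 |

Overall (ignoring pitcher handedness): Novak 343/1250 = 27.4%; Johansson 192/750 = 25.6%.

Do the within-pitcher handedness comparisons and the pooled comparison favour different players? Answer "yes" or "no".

yes

Within each pitcher handedness level (vs. right-handers 29.3% vs 47.6%; vs. left-handers 12.9% vs 22.8%), Johansson has the higher rate every time. Pooled: 27.4% vs 25.6% — Novak has the higher rate overall. The two comparisons disagree.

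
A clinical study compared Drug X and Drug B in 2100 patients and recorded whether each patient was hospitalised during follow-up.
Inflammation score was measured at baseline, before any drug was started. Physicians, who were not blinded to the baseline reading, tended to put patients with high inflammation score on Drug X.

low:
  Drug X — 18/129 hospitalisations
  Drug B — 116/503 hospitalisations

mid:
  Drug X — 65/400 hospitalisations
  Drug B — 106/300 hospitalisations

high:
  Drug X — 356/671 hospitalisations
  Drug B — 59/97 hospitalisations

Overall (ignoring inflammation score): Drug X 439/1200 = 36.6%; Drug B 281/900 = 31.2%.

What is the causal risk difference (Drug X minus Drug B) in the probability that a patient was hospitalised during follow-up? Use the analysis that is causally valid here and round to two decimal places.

The imbalance in inflammation score arose from how patients were allocated, not from anything the drug did; and inflammation score independently affects the outcome. The pooled gap is confounded — condition on inflammation score.
Adjusting over the population distribution of inflammation score: 0.301·(0.140−0.231) + 0.333·(0.163−0.353) + 0.366·(0.531−0.608) = -0.119.

-0.12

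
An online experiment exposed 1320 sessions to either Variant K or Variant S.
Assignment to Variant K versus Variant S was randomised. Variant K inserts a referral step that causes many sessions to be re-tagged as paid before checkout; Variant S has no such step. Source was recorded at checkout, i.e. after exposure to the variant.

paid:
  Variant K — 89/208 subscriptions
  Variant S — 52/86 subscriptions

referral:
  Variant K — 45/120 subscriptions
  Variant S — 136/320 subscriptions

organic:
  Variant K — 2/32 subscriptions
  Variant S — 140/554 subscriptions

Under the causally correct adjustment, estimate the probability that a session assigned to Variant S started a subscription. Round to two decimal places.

Traffic source here is a post-treatment variable shaped by the variant; conditioning on it would introduce bias rather than remove it. The overall comparison is the causal one.
So P(outcome | do(Variant S)) is just the pooled rate for Variant S: 328/960 = 0.342.

0.34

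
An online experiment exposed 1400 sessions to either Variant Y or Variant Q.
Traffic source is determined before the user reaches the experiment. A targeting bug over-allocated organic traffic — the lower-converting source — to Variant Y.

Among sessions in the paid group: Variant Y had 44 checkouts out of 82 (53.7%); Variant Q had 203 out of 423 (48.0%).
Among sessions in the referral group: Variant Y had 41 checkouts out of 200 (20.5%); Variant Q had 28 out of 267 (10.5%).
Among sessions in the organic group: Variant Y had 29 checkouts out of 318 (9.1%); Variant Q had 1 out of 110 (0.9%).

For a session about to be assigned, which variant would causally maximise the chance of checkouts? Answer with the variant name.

Variant Y

Variant Y is higher inside every traffic source stratum but Variant Q is higher in aggregate. Whether to stratify depends on how traffic source relates to the variant.
Here traffic source is a common cause — it drives both which variant a case falls under and the outcome. The crude comparison mixes populations; the stratum-specific rates are the causally relevant ones.
Within each level — paid: 53.7% vs 48.0%; referral: 20.5% vs 10.5%; organic: 9.1% vs 0.9% — Variant Y is higher every time.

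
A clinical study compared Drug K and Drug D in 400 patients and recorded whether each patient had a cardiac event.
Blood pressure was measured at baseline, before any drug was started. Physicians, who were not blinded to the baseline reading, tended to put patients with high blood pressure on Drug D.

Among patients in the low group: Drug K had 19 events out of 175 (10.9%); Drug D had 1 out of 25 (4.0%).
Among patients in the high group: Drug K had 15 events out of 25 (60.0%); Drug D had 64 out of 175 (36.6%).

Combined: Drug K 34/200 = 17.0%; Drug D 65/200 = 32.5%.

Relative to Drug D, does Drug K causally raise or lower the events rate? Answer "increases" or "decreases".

Drug D is lower inside every blood pressure stratum but Drug K is lower in aggregate. Whether to stratify depends on how blood pressure relates to the drug.
Blood pressure differs across drugs for reasons unrelated to any effect of the drug itself, and it separately predicts the outcome — a classic confounder. We must compare within blood pressure levels.
Within each level — low: 10.9% vs 4.0%; high: 60.0% vs 36.6% — Drug D is lower every time.

increases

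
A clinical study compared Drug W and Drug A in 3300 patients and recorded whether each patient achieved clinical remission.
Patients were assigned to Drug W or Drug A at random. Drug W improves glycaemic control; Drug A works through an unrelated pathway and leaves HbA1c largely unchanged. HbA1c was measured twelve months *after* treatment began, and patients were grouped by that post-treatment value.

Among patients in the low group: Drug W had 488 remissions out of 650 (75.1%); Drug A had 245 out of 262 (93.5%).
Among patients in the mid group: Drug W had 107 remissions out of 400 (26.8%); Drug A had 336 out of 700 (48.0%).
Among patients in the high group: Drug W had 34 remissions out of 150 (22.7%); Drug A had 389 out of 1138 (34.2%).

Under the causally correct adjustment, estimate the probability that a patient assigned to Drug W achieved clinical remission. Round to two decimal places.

Within every HbA1c level Drug A has the higher rate, yet pooled Drug W does — Simpson's reversal.
Stratifying would compare drugs among patients the drugs themselves sorted into HbA1c groups — a form of selection on an intermediate. The unconditioned pooled rates give the total causal effect.
So P(outcome | do(Drug W)) is just the pooled rate for Drug W: 629/1200 = 0.524.

0.52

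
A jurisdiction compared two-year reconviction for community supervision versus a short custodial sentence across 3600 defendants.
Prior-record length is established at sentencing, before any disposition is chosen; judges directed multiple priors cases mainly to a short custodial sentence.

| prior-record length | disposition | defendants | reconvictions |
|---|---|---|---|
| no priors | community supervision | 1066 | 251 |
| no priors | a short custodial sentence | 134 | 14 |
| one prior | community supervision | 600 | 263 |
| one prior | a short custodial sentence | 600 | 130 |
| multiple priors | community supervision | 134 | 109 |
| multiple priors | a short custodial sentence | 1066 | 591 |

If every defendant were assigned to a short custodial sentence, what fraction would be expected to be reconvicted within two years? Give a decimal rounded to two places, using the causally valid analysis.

The prior-record length-specific comparison favours a short custodial sentence throughout, but the pooled figures favour community supervision. The question is whether to condition on prior-record length.
The imbalance in prior-record length arose from how defendants were allocated, not from anything the disposition did; and prior-record length independently affects the outcome. The pooled gap is confounded — condition on prior-record length.
Standardising a short custodial sentence to the population prior-record length mix: 0.333·14/134 + 0.333·130/600 + 0.333·591/1066 = 0.292.

0.29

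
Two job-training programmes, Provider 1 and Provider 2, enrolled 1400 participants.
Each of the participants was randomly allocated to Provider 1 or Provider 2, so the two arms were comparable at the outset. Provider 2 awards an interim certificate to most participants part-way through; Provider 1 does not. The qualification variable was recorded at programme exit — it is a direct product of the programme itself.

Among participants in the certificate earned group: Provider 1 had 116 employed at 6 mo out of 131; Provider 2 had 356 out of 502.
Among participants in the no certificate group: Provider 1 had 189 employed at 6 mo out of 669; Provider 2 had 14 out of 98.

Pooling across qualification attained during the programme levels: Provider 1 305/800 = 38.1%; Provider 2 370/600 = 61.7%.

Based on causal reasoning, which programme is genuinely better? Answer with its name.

Qualification attained during the programme is recorded after the programme and is itself shifted by it — it sits on the causal path from programme to outcome. Conditioning on a mediator would strip out part of the effect we want; the pooled comparison gives the total causal effect.
Pooled: Provider 1 38.1% vs Provider 2 61.7%; Provider 2 is higher overall.

Provider 2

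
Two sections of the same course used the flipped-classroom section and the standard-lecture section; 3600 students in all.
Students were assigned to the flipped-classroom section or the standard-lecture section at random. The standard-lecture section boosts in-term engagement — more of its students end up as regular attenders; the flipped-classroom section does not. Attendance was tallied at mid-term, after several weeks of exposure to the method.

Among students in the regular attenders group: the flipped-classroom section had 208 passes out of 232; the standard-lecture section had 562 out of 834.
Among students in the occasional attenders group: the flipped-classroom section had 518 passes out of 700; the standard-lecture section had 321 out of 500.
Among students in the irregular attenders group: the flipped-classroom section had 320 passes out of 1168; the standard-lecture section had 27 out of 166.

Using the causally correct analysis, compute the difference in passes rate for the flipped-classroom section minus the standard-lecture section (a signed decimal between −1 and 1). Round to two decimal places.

-0.11

The stratified and pooled comparisons disagree (the flipped-classroom section wins within each mid-term attendance; the standard-lecture section wins overall), so the answer turns on the causal role of mid-term attendance.
Stratifying would compare teaching methods among students the teaching methods themselves sorted into mid-term attendance groups — a form of selection on an intermediate. The unconditioned pooled rates give the total causal effect.
The causal difference is the pooled difference: 0.498 − 0.607 = -0.109.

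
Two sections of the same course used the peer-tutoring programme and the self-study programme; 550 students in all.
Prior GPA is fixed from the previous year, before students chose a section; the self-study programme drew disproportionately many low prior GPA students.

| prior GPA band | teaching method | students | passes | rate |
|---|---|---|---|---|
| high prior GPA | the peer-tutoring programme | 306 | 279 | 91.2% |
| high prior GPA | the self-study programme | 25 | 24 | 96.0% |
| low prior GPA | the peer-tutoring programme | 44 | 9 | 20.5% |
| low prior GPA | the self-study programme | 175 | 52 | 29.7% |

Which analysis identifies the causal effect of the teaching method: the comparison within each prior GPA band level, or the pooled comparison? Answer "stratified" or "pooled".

stratified

Prior GPA band differs across teaching methods for reasons unrelated to any effect of the teaching method itself, and it separately predicts the outcome — a classic confounder. We must compare within prior GPA band levels.
Within each level — high prior GPA: 91.2% vs 96.0%; low prior GPA: 20.5% vs 29.7% — the self-study programme is higher every time.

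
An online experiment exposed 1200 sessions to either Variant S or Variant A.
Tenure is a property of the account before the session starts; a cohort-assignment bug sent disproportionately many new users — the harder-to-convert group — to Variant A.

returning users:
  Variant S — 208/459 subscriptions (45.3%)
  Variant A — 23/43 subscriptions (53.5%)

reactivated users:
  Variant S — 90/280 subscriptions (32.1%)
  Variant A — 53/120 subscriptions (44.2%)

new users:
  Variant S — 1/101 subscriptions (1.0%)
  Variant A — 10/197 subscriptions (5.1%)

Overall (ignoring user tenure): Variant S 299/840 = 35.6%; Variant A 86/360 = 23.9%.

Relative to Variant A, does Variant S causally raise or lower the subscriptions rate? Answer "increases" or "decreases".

The user tenure-specific comparison favours Variant A throughout, but the pooled figures favour Variant S. The question is whether to condition on user tenure.
Nothing the variant does changes user tenure; the imbalance is an allocation artefact. With user tenure also predicting the outcome, the pooled figure is confounded, and the within-stratum comparison is the causal one.
Within each level — returning users: 45.3% vs 53.5%; reactivated users: 32.1% vs 44.2%; new users: 1.0% vs 5.1% — Variant A is higher every time.

decreases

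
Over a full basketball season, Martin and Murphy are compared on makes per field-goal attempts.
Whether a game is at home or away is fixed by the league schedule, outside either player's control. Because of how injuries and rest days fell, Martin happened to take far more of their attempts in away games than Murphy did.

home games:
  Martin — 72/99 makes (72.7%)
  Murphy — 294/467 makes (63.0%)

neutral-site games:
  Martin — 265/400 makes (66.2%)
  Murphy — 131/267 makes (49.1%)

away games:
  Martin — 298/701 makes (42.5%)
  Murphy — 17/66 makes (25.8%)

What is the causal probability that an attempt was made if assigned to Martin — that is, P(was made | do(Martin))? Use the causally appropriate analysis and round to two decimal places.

0.59

Martin is higher inside every game venue stratum but Murphy is higher in aggregate. Whether to stratify depends on how game venue relates to the player.
Game venue differs across players for reasons unrelated to any effect of the player itself, and it separately predicts the outcome — a classic confounder. We must compare within game venue levels.
Standardising Martin to the population game venue mix: 0.283·72/99 + 0.334·265/400 + 0.384·298/701 = 0.590.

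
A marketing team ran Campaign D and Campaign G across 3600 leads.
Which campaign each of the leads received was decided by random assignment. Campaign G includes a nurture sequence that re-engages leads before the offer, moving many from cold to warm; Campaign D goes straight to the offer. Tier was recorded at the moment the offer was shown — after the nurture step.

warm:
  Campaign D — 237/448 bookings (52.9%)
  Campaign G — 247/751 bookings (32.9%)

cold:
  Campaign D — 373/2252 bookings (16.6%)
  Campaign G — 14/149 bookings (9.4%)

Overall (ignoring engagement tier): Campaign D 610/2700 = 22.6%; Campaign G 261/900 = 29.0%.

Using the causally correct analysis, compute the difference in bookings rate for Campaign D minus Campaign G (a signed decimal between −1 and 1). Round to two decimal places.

Because the campaign influences engagement tier, engagement tier is a post-treatment mediator, not a confounder. Stratifying on it would bias the estimate; the causal effect is the crude pooled difference.
The causal difference is the pooled difference: 0.226 − 0.290 = -0.064.

-0.06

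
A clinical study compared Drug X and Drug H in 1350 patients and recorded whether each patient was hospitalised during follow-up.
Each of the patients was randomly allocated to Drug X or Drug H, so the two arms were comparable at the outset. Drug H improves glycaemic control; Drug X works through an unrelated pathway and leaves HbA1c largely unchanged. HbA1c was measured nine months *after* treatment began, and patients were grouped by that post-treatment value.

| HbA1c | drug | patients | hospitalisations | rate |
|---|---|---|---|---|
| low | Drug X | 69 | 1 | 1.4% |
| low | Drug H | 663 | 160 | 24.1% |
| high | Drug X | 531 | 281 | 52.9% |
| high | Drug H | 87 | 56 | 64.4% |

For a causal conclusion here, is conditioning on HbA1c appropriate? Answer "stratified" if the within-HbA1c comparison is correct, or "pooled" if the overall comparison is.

Drug X is lower inside every HbA1c stratum but Drug H is lower in aggregate. Whether to stratify depends on how HbA1c relates to the drug.
HbA1c is recorded after the drug and is itself shifted by it — it sits on the causal path from drug to outcome. Conditioning on a mediator would strip out part of the effect we want; the pooled comparison gives the total causal effect.
Pooled: Drug X 47.0% vs Drug H 28.8%; Drug H is lower overall.

pooled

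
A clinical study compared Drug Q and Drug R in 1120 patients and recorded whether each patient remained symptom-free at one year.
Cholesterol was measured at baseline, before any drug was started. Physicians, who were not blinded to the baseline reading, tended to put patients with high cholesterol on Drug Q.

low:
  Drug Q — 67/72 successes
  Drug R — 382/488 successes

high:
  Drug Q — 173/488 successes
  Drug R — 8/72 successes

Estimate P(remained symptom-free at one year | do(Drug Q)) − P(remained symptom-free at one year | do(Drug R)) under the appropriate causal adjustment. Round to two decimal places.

The stratified and pooled comparisons disagree (Drug Q wins within each cholesterol; Drug R wins overall), so the answer turns on the causal role of cholesterol.
Cholesterol differs across drugs for reasons unrelated to any effect of the drug itself, and it separately predicts the outcome — a classic confounder. We must compare within cholesterol levels.
Adjusting over the population distribution of cholesterol: 0.500·(0.931−0.783) + 0.500·(0.355−0.111) = +0.196.

+0.20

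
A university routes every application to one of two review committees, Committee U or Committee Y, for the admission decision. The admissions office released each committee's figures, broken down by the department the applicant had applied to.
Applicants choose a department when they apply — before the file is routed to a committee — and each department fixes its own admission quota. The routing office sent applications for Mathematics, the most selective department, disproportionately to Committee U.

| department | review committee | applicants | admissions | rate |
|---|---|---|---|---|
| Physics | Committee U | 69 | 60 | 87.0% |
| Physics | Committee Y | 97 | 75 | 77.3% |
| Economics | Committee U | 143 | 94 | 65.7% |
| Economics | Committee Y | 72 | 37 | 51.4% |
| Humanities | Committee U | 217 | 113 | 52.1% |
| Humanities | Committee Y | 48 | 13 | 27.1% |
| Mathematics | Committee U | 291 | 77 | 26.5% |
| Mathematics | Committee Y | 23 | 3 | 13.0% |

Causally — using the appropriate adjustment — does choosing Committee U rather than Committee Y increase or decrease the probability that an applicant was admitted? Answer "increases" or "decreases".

Department differs across review committees for reasons unrelated to any effect of the review committee itself, and it separately predicts the outcome — a classic confounder. We must compare within department levels.
Within each level — Physics: 87.0% vs 77.3%; Economics: 65.7% vs 51.4%; Humanities: 52.1% vs 27.1%; Mathematics: 26.5% vs 13.0% — Committee U is higher every time.

increases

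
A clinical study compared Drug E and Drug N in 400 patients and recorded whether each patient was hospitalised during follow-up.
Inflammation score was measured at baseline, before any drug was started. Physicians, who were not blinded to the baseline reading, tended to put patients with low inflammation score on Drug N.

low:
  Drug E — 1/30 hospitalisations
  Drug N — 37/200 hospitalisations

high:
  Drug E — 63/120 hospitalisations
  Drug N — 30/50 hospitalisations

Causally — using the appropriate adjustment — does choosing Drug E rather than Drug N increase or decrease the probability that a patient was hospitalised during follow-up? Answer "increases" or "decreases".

decreases

The inflammation score-specific comparison favours Drug E throughout, but the pooled figures favour Drug N. The question is whether to condition on inflammation score.
Since inflammation score is a pre-existing factor (not a product of the drug) and it affects the outcome on its own, it is a confounder. The stratified rates, not the pooled rate, identify the causal effect.
Within each level — low: 3.3% vs 18.5%; high: 52.5% vs 60.0% — Drug E is lower every time.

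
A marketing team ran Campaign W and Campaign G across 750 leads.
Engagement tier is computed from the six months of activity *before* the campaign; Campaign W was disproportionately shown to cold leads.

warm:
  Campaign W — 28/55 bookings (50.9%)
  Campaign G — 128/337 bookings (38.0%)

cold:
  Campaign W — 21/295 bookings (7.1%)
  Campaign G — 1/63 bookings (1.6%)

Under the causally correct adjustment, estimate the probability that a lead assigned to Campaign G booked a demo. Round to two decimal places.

Since engagement tier is a pre-existing factor (not a product of the campaign) and it affects the outcome on its own, it is a confounder. The stratified rates, not the pooled rate, identify the causal effect.
Standardising Campaign G to the population engagement tier mix: 0.523·128/337 + 0.477·1/63 = 0.206.

0.21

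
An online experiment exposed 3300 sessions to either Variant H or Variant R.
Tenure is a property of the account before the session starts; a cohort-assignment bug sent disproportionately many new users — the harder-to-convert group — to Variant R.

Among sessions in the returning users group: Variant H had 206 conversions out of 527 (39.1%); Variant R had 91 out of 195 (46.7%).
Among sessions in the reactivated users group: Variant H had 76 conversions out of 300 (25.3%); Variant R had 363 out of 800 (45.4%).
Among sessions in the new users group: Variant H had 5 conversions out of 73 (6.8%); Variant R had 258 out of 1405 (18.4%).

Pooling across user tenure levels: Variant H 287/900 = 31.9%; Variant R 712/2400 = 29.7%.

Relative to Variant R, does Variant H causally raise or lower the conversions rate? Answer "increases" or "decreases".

decreases

The stratified and pooled comparisons disagree (Variant R wins within each user tenure; Variant H wins overall), so the answer turns on the causal role of user tenure.
The imbalance in user tenure arose from how sessions were allocated, not from anything the variant did; and user tenure independently affects the outcome. The pooled gap is confounded — condition on user tenure.
Within each level — returning users: 39.1% vs 46.7%; reactivated users: 25.3% vs 45.4%; new users: 6.8% vs 18.4% — Variant R is higher every time.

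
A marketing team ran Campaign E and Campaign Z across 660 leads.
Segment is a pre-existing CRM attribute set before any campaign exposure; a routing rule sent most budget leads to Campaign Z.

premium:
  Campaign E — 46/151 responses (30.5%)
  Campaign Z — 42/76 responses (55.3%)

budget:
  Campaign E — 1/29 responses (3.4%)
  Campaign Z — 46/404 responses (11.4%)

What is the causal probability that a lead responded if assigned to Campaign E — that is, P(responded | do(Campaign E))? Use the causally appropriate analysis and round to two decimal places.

0.13

The imbalance in customer segment arose from how leads were allocated, not from anything the campaign did; and customer segment independently affects the outcome. The pooled gap is confounded — condition on customer segment.
Standardising Campaign E to the population customer segment mix: 0.344·46/151 + 0.656·1/29 = 0.127.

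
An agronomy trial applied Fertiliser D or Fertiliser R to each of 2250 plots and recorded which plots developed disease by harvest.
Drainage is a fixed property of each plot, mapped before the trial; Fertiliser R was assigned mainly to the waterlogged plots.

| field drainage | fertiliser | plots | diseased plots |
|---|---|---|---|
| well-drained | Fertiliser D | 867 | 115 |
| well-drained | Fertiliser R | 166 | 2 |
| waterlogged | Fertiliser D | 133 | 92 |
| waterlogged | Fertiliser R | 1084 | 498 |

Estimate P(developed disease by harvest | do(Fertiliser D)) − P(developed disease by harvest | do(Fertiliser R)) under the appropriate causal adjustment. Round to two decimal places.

+0.18

Since field drainage is a pre-existing factor (not a product of the fertiliser) and it affects the outcome on its own, it is a confounder. The stratified rates, not the pooled rate, identify the causal effect.
Adjusting over the population distribution of field drainage: 0.459·(0.133−0.012) + 0.541·(0.692−0.459) = +0.181.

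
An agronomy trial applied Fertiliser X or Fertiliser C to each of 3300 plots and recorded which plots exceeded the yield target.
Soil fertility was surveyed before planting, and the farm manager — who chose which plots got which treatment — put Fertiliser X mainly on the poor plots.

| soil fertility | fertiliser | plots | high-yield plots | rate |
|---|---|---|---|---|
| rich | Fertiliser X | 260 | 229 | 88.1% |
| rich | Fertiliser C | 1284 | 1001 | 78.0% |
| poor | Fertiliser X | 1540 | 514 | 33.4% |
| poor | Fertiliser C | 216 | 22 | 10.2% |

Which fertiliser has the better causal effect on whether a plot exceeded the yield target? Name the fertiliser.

Nothing the fertiliser does changes soil fertility; the imbalance is an allocation artefact. With soil fertility also predicting the outcome, the pooled figure is confounded, and the within-stratum comparison is the causal one.
Within each level — rich: 88.1% vs 78.0%; poor: 33.4% vs 10.2% — Fertiliser X is higher every time.

Fertiliser X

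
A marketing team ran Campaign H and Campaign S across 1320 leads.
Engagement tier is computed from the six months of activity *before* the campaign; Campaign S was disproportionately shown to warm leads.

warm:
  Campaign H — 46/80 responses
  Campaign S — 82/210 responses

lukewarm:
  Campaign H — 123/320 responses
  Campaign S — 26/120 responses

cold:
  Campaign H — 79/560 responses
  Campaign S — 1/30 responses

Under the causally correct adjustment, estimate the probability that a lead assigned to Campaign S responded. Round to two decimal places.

Since engagement tier is a pre-existing factor (not a product of the campaign) and it affects the outcome on its own, it is a confounder. The stratified rates, not the pooled rate, identify the causal effect.
Standardising Campaign S to the population engagement tier mix: 0.220·82/210 + 0.333·26/120 + 0.447·1/30 = 0.173.

0.17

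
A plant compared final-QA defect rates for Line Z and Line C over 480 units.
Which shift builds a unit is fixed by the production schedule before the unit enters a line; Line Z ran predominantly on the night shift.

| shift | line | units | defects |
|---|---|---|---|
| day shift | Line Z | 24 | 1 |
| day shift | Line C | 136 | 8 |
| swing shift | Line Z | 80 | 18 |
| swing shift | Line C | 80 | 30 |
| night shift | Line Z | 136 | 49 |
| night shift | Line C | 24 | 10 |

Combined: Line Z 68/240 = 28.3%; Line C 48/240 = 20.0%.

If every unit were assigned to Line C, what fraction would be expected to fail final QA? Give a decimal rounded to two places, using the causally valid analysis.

0.28

The shift-specific comparison favours Line Z throughout, but the pooled figures favour Line C. The question is whether to condition on shift.
Since shift is a pre-existing factor (not a product of the line) and it affects the outcome on its own, it is a confounder. The stratified rates, not the pooled rate, identify the causal effect.
Standardising Line C to the population shift mix: 0.333·8/136 + 0.333·30/80 + 0.333·10/24 = 0.283.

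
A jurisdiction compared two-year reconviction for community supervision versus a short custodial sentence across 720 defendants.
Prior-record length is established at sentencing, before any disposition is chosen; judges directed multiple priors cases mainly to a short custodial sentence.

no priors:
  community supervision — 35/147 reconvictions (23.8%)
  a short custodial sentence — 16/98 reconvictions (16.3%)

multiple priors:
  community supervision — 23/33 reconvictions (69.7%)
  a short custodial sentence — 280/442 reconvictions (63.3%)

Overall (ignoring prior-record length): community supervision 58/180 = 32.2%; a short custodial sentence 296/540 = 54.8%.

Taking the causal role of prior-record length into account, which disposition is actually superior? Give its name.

a short custodial sentence is lower inside every prior-record length stratum but community supervision is lower in aggregate. Whether to stratify depends on how prior-record length relates to the disposition.
Since prior-record length is a pre-existing factor (not a product of the disposition) and it affects the outcome on its own, it is a confounder. The stratified rates, not the pooled rate, identify the causal effect.
Within each level — no priors: 23.8% vs 16.3%; multiple priors: 69.7% vs 63.3% — a short custodial sentence is lower every time.

a short custodial sentence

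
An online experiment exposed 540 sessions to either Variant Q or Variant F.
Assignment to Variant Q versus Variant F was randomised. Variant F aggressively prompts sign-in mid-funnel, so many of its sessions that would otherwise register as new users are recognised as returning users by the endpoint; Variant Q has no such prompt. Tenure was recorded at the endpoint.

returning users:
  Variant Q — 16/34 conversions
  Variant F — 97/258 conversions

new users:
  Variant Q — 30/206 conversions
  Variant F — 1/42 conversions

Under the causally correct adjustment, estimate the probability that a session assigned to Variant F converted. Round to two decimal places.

0.33

The distribution of user tenure is itself part of what the variant does — it is an intermediate outcome. Holding it fixed would remove that part of the effect; the total effect is the pooled difference.
So P(outcome | do(Variant F)) is just the pooled rate for Variant F: 98/300 = 0.327.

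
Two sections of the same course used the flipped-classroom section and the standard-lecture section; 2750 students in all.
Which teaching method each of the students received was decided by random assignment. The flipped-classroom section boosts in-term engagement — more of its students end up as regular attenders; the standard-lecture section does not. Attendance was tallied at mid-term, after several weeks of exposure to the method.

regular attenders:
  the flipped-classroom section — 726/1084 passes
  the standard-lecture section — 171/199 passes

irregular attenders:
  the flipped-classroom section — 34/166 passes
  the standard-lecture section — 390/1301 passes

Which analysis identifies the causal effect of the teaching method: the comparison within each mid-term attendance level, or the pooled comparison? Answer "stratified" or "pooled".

pooled

The mid-term attendance-specific comparison favours the standard-lecture section throughout, but the pooled figures favour the flipped-classroom section. The question is whether to condition on mid-term attendance.
Mid-term attendance is recorded after the teaching method and is itself shifted by it — it sits on the causal path from teaching method to outcome. Conditioning on a mediator would strip out part of the effect we want; the pooled comparison gives the total causal effect.
Pooled: the flipped-classroom section 60.8% vs the standard-lecture section 37.4%; the flipped-classroom section is higher overall.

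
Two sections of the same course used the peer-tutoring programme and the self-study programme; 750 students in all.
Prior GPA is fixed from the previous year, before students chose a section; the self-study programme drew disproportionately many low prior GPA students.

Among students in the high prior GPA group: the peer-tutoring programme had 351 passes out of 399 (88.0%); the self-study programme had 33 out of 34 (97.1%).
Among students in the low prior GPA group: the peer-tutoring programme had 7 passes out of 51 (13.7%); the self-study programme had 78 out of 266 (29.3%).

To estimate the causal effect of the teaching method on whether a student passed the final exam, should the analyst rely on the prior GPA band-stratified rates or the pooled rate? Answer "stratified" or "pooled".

stratified

Prior GPA band differs across teaching methods for reasons unrelated to any effect of the teaching method itself, and it separately predicts the outcome — a classic confounder. We must compare within prior GPA band levels.
Within each level — high prior GPA: 88.0% vs 97.1%; low prior GPA: 13.7% vs 29.3% — the self-study programme is higher every time.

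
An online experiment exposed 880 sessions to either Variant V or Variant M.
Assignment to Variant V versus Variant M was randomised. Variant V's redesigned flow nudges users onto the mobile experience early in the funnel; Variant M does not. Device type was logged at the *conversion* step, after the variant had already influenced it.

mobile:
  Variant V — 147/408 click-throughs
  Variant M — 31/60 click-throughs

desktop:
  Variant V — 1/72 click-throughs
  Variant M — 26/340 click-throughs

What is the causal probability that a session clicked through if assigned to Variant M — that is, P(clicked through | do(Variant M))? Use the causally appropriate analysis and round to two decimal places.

Device type lies on the pathway variant → device type → outcome, so adjusting for it blocks the indirect effect. For the total causal effect of variant, use the unadjusted pooled rates.
So P(outcome | do(Variant M)) is just the pooled rate for Variant M: 57/400 = 0.142.

0.14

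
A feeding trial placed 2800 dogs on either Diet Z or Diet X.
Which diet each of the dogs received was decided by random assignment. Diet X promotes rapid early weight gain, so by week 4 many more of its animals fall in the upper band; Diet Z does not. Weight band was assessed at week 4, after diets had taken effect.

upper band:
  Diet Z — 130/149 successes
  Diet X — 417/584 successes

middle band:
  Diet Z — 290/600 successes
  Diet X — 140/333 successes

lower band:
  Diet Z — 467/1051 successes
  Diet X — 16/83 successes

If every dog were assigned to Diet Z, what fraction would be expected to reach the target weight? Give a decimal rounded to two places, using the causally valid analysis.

0.49

Week-4 weight band is recorded after the diet and is itself shifted by it — it sits on the causal path from diet to outcome. Conditioning on a mediator would strip out part of the effect we want; the pooled comparison gives the total causal effect.
So P(outcome | do(Diet Z)) is just the pooled rate for Diet Z: 887/1800 = 0.493.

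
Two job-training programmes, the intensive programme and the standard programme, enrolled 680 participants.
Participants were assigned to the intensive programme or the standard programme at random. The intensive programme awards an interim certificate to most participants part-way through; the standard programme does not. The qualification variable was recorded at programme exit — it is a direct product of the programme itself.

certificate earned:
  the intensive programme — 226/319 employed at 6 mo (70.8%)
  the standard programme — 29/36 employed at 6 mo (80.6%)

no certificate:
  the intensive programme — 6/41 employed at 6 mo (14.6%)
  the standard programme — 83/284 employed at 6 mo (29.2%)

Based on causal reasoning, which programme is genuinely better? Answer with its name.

Because the programme influences qualification attained during the programme, qualification attained during the programme is a post-treatment mediator, not a confounder. Stratifying on it would bias the estimate; the causal effect is the crude pooled difference.
Pooled: the intensive programme 64.4% vs the standard programme 35.0%; the intensive programme is higher overall.

the intensive programme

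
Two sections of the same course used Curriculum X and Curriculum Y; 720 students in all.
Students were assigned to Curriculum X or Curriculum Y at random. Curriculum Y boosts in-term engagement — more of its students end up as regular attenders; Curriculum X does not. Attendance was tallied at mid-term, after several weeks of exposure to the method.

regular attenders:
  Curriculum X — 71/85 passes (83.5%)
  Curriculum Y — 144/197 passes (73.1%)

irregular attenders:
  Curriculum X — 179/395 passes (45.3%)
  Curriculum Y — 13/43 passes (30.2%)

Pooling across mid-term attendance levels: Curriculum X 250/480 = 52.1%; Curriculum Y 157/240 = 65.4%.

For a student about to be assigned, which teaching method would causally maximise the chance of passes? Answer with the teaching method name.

Curriculum Y

The mid-term attendance-specific comparison favours Curriculum X throughout, but the pooled figures favour Curriculum Y. The question is whether to condition on mid-term attendance.
Stratifying would compare teaching methods among students the teaching methods themselves sorted into mid-term attendance groups — a form of selection on an intermediate. The unconditioned pooled rates give the total causal effect.
Pooled: Curriculum X 52.1% vs Curriculum Y 65.4%; Curriculum Y is higher overall.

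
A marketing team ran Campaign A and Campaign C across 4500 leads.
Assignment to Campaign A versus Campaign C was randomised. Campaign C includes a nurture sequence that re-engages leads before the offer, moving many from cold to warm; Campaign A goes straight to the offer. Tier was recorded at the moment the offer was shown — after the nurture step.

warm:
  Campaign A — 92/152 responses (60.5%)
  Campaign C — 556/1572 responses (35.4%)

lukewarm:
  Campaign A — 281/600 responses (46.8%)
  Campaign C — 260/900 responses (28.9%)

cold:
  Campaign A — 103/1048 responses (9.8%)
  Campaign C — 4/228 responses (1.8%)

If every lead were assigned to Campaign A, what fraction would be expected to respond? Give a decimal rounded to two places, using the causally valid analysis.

The stratified and pooled comparisons disagree (Campaign A wins within each engagement tier; Campaign C wins overall), so the answer turns on the causal role of engagement tier.
Engagement tier here is a post-treatment variable shaped by the campaign; conditioning on it would introduce bias rather than remove it. The overall comparison is the causal one.
So P(outcome | do(Campaign A)) is just the pooled rate for Campaign A: 476/1800 = 0.264.

0.26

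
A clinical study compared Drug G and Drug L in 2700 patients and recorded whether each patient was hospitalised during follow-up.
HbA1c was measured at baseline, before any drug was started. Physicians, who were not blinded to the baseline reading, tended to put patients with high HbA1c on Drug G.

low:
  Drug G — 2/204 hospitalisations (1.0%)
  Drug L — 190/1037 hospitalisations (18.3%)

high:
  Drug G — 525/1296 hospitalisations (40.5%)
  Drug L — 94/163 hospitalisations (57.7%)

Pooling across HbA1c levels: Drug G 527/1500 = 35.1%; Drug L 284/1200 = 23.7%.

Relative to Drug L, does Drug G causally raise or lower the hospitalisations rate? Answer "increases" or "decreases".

Since HbA1c is a pre-existing factor (not a product of the drug) and it affects the outcome on its own, it is a confounder. The stratified rates, not the pooled rate, identify the causal effect.
Within each level — low: 1.0% vs 18.3%; high: 40.5% vs 57.7% — Drug G is lower every time.

decreases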